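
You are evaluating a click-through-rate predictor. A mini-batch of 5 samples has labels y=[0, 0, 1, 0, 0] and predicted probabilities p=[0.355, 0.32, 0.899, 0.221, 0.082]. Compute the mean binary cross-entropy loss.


L[0] = -ln(1-0.355) = -ln(0.645) = 0.4385
L[1] = -ln(1-0.32) = -ln(0.68) = 0.3857
L[2] = -ln(0.899) = 0.1065
L[3] = -ln(1-0.221) = -ln(0.779) = 0.2497
L[4] = -ln(1-0.082) = -ln(0.918) = 0.0856
mean = (0.4385 + 0.3857 + 0.1065 + 0.2497 + 0.0856)/5 = 0.2532

0.2532


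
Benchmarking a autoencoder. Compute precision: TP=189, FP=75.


Precision = TP/(TP+FP)
= 189/(189+75)
= 189/264 = 71.59%

71.59%


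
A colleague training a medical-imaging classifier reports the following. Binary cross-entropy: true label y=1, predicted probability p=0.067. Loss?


BCE = -[y·ln(p) + (1-y)·ln(1-p)]
= -1·ln(0.067) - 0
= -ln(0.067) = 2.7031

2.7031


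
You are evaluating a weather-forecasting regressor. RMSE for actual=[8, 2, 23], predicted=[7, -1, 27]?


MSE = 26/3 = 8.6667
RMSE = √(26/3) = 2.9439

2.9439


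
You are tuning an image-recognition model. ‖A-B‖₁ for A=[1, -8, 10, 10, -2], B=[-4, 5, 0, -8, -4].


d = |1+ 4| + |-8-5| + |10-0| + |10+ 8| + |-2+ 4|
  = 5 + 13 + 10 + 18 + 2
  = 48

48


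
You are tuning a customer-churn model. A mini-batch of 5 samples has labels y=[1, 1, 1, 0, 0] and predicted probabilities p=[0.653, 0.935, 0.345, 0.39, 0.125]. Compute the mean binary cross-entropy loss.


L[0] = -ln(0.653) = 0.4262
L[1] = -ln(0.935) = 0.0672
L[2] = -ln(0.345) = 1.0642
L[3] = -ln(1-0.39) = -ln(0.61) = 0.4943
L[4] = -ln(1-0.125) = -ln(0.875) = 0.1335
mean = (0.4262 + 0.0672 + 1.0642 + 0.4943 + 0.1335)/5 = 0.4371

0.4371


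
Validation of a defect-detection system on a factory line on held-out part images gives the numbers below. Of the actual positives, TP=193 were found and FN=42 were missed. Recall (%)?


Recall = TP/(TP+FN)
= 193/(193+42)
= 193/235 = 82.13%

82.13%


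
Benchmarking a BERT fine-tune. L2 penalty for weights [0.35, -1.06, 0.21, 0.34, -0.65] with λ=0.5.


‖w‖₂² = (0.35)² + (-1.06)² + (0.21)² + (0.34)² + (-0.65)²
     = 0.1225 + 1.1236 + 0.0441 + 0.1156 + 0.4225
     = 1.8283
λ·‖w‖₂² = 0.5·1.8283 = 0.91415

0.91415


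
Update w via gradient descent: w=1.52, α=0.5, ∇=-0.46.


w_new = w - α·∇
= 1.52 - 0.5·-0.46
= 1.52 + 0.23
= 1.75

1.75


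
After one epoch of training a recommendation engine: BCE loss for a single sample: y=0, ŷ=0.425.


BCE = -[y·ln(p) + (1-y)·ln(1-p)]
= -0 - 1·ln(1-0.425)
= -ln(0.575) = 0.5534

0.5534


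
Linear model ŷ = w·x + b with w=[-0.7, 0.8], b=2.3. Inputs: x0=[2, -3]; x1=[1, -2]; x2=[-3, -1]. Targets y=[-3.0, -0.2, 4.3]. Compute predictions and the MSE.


ŷ0 = (-0.7)·(2) + (0.8)·(-3) + 2.3 = -1.5
ŷ1 = (-0.7)·(1) + (0.8)·(-2) + 2.3 = 0.0
ŷ2 = (-0.7)·(-3) + (0.8)·(-1) + 2.3 = 3.6
errors² = [2.25, 0.04, 0.49]
MSE = 2.7800/3 = 0.9267

0.9267


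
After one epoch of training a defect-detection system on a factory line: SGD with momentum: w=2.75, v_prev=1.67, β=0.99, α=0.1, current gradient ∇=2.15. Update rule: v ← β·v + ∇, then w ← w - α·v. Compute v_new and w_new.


v_new = 0.99·1.67 + 2.15 = 1.6533 + 2.15 = 3.8033
w_new = 2.75 - 0.1·3.8033 = 2.75 - 0.38033 = 2.36967

v_new=3.8033, w_new=2.36967


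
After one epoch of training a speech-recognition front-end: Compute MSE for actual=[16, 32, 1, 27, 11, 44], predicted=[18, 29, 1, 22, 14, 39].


Squared errors: (16-18)²=4, (32-29)²=9, (1-1)²=0, (27-22)²=25, (11-14)²=9, (44-39)²=25
Sum = 72
MSE = 72/6 = 12

12


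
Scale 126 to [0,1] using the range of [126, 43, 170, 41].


min=41, max=170
(126-41)/(170-41) = 85/129 = 0.6589

0.6589


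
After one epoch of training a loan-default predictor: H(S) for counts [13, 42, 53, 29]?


Probabilities: [13/137, 42/137, 53/137, 29/137] ≈ [0.0949, 0.3066, 0.3869, 0.2117]
H = -((13/137)·log₂(13/137) + (42/137)·log₂(42/137) + (53/137)·log₂(53/137) + (29/137)·log₂(29/137))
  = 1.8495 bits

1.8495 bits


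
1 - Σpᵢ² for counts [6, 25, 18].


Probabilities: [6/49, 25/49, 18/49] ≈ [0.1224, 0.5102, 0.3673]
Σpᵢ² = (36 + 625 + 324)/49² = 985/2401
Gini = 1 - Σpᵢ² = 1 - 985/2401 = 0.5898

0.5898


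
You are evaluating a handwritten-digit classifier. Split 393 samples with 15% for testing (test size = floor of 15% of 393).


Test = ⌊393·15/100⌋ = 58
Train = 393 - 58 = 335

Train: 335, Test: 58


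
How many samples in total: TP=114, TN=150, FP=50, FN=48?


Total = TP + TN + FP + FN
= 114 + 150 + 50 + 48
= 362
(Predicted positive: 164, predicted negative: 198)

362


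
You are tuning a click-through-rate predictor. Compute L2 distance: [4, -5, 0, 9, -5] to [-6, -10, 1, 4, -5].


d = √((4+ 6)² + (-5+ 10)² + (0-1)² + (9-4)² + (-5+ 5)²)
  = √(100 + 25 + 1 + 25 + 0)
  = √151 = 12.2882

12.2882


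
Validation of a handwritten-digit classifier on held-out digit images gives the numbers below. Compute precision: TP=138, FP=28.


Precision = TP/(TP+FP)
= 138/(138+28)
= 138/166 = 83.13%

83.13%


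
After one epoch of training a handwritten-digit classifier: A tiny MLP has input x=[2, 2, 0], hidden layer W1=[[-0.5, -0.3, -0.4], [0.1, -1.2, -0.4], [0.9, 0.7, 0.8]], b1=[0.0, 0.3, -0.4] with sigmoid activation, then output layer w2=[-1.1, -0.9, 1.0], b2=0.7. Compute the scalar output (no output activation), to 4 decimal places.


z1[0] = (-0.5)·(2) + (-0.3)·(2) + (-0.4)·(0) + 0.0 = -1.6
z1[1] = (0.1)·(2) + (-1.2)·(2) + (-0.4)·(0) + 0.3 = -1.9
z1[2] = (0.9)·(2) + (0.7)·(2) + (0.8)·(0) - 0.4 = 2.8
h = sigmoid(z1) = [0.168, 0.1301, 0.9427]
output = (-1.1)·(0.168) + (-0.9)·(0.1301) + (1.0)·(0.9427) + 0.7 = 1.3408

1.3408


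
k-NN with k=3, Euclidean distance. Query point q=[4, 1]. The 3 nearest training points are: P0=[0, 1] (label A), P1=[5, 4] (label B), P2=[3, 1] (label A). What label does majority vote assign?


d(q,P0) = 4.0  (label A)
d(q,P1) = 3.1623  (label B)
d(q,P2) = 1.0  (label A)
Votes: A=2, B=1
Majority → A

A


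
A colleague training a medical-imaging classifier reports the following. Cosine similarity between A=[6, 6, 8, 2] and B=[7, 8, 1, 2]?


A·B = 6·7 + 6·8 + 8·1 + 2·2 = 102
‖A‖ = √140 = 11.8322, ‖B‖ = √118 = 10.8628
cos = 102/(√140·√118) = 102/√16520 = 0.7936

0.7936


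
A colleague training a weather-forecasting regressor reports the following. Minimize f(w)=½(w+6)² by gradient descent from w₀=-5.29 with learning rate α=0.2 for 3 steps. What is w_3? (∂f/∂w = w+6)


step 1: grad = -5.29+6 = 0.71; w = -5.29 - 0.2·(0.71) = -5.432
step 2: grad = -5.432+6 = 0.568; w = -5.432 - 0.2·(0.568) = -5.5456
step 3: grad = -5.5456+6 = 0.4544; w = -5.5456 - 0.2·(0.4544) = -5.63648

-5.63648


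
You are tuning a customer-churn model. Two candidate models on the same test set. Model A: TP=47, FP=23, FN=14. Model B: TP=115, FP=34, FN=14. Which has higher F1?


Model A: P=47/70=0.6714, R=47/61=0.7705, F1=2PR/(P+R)=2TP/(2TP+FP+FN)=94/131=0.7176
Model B: P=115/149=0.7718, R=115/129=0.8915, F1=2PR/(P+R)=2TP/(2TP+FP+FN)=230/278=0.8273
0.7176 < 0.8273 → Model B

Model B


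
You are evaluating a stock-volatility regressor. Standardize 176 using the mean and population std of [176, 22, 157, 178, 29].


μ = 112.4, σ = 71.3655
z = (176 - 112.4)/71.3655 = 0.8912

0.8912


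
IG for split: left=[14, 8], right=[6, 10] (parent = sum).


Parent = [20, 18], H_parent = 0.998
H_left = 0.9457 (n=22), H_right = 0.9544 (n=16)
H_children = (22/38)·0.9457 + (16/38)·0.9544 = 0.9494
IG = 0.998 - 0.9494 = 0.0486

0.0486


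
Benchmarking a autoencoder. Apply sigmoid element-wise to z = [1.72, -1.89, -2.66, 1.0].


σ(1.72) = 1/(1+e^-1.72) = 0.8481
σ(-1.89) = 1/(1+e^1.89) = 0.1312
σ(-2.66) = 1/(1+e^2.66) = 0.0654
σ(1.0) = 1/(1+e^-1.0) = 0.7311
result = [0.8481, 0.1312, 0.0654, 0.7311]

[0.8481, 0.1312, 0.0654, 0.7311]


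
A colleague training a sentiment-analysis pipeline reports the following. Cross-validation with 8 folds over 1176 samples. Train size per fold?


Fold size = 1176/8 = 147
Training per fold = 1176 - 147 = 1029

1029


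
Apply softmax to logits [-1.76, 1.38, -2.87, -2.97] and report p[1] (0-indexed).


Exponentials: e^-1.76=0.172, e^1.38=3.9749, e^-2.87=0.0567, e^-2.97=0.0513
Sum = 4.2549
Softmax = [0.0404, 0.9342, 0.0133, 0.0121]
p[1] = 3.9749/4.2549 = 0.9342

0.9342


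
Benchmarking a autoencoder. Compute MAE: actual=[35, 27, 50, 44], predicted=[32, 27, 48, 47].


Absolute errors: |35-32|=3, |27-27|=0, |50-48|=2, |44-47|=3
Sum = 8
MAE = 8/4 = 2

2


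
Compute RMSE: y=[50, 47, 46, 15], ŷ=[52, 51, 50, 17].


MSE = 40/4 = 10
RMSE = √(40/4) = 3.1623

3.1623


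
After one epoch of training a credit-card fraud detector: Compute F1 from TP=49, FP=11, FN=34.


Precision = 49/60 = 0.8167
Recall = 49/83 = 0.5904
F1 = 2·P·R/(P+R) = 2·TP/(2·TP+FP+FN) = 98/(98+11+34) = 98/143 = 0.6853

0.6853


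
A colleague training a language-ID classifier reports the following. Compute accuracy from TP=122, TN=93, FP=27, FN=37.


Accuracy = (TP+TN)/(TP+TN+FP+FN)
= (122+93)/(279)
= 215/279 = 77.06%

77.06%


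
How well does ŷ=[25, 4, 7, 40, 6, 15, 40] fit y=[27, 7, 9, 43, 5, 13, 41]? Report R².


ȳ = 20.7143
SS_res = Σ(y-ŷ)² = 32
SS_tot = Σ(y-ȳ)² = 1579.43
R² = 1 - SS_res/SS_tot = 1 - 0.0203 = 0.9797

0.9797


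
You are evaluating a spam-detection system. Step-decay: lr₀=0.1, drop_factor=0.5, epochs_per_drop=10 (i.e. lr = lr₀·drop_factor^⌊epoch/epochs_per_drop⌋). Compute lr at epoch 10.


n_drops = ⌊10/10⌋ = 1
lr = 0.1·0.5^1 = 0.1·0.5 = 0.05

0.05


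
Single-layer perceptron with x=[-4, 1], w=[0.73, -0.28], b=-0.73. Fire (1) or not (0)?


z = (-4)·(0.73) + (1)·(-0.28) - 0.73
  = -3.93
step(z) = 0 (z<0)

0


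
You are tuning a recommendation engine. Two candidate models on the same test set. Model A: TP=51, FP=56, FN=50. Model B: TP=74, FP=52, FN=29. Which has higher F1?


Model A: P=51/107=0.4766, R=51/101=0.505, F1=2PR/(P+R)=2TP/(2TP+FP+FN)=102/208=0.4904
Model B: P=74/126=0.5873, R=74/103=0.7184, F1=2PR/(P+R)=2TP/(2TP+FP+FN)=148/229=0.6463
0.4904 < 0.6463 → Model B

Model B


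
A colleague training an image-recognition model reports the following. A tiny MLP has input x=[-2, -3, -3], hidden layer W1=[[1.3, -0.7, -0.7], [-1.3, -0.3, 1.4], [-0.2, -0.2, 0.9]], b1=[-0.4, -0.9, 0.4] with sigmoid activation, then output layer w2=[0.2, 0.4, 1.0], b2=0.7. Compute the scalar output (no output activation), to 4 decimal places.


z1[0] = (1.3)·(-2) + (-0.7)·(-3) + (-0.7)·(-3) - 0.4 = 1.2
z1[1] = (-1.3)·(-2) + (-0.3)·(-3) + (1.4)·(-3) - 0.9 = -1.6
z1[2] = (-0.2)·(-2) + (-0.2)·(-3) + (0.9)·(-3) + 0.4 = -1.3
h = sigmoid(z1) = [0.7685, 0.168, 0.2142]
output = (0.2)·(0.7685) + (0.4)·(0.168) + (1.0)·(0.2142) + 0.7 = 1.1351

1.1351


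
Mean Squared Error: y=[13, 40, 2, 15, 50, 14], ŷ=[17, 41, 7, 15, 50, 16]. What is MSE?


Squared errors: (13-17)²=16, (40-41)²=1, (2-7)²=25, (15-15)²=0, (50-50)²=0, (14-16)²=4
Sum = 46
MSE = 46/6 = 23/3

23/3


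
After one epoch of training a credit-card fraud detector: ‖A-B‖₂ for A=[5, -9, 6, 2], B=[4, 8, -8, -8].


d = √((5-4)² + (-9-8)² + (6+ 8)² + (2+ 8)²)
  = √(1 + 289 + 196 + 100)
  = √586 = 24.2074

24.2074


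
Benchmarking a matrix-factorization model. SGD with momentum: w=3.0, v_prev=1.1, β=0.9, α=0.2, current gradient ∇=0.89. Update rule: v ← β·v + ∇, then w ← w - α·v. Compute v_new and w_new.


v_new = 0.9·1.1 + 0.89 = 0.99 + 0.89 = 1.88
w_new = 3.0 - 0.2·1.88 = 3.0 - 0.376 = 2.624

v_new=1.88, w_new=2.624


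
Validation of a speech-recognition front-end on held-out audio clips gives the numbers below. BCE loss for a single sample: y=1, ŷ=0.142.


BCE = -[y·ln(p) + (1-y)·ln(1-p)]
= -1·ln(0.142) - 0
= -ln(0.142) = 1.9519

1.9519


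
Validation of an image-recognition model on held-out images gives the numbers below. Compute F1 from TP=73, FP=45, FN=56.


Precision = 73/118 = 0.6186
Recall = 73/129 = 0.5659
F1 = 2·P·R/(P+R) = 2·TP/(2·TP+FP+FN) = 146/(146+45+56) = 146/247 = 0.5911

0.5911


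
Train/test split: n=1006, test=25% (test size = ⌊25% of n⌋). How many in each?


Test = ⌊1006·25/100⌋ = 251
Train = 1006 - 251 = 755

Train: 755, Test: 251


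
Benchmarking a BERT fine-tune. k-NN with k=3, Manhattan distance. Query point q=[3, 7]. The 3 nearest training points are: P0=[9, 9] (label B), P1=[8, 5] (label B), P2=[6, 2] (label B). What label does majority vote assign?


d(q,P0) = 8  (label B)
d(q,P1) = 7  (label B)
d(q,P2) = 8  (label B)
Votes: A=0, B=3
Majority → B

B


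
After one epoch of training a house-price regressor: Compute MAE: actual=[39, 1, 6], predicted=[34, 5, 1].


Absolute errors: |39-34|=5, |1-5|=4, |6-1|=5
Sum = 14
MAE = 14/3 = 14/3

14/3


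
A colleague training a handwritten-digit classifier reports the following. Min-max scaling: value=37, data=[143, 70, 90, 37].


min=37, max=143
(37-37)/(143-37) = 0/106 = 0.0

0.0


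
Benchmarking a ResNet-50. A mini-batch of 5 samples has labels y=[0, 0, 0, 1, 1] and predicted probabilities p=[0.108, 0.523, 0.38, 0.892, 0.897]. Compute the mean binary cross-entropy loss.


L[0] = -ln(1-0.108) = -ln(0.892) = 0.1143
L[1] = -ln(1-0.523) = -ln(0.477) = 0.7402
L[2] = -ln(1-0.38) = -ln(0.62) = 0.478
L[3] = -ln(0.892) = 0.1143
L[4] = -ln(0.897) = 0.1087
mean = (0.1143 + 0.7402 + 0.478 + 0.1143 + 0.1087)/5 = 0.3111

0.3111


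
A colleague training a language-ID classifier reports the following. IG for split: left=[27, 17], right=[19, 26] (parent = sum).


Parent = [46, 43], H_parent = 0.9992
H_left = 0.9624 (n=44), H_right = 0.9825 (n=45)
H_children = (44/89)·0.9624 + (45/89)·0.9825 = 0.9726
IG = 0.9992 - 0.9726 = 0.0266

0.0266


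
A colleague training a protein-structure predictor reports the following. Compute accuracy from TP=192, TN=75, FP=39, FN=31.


Accuracy = (TP+TN)/(TP+TN+FP+FN)
= (192+75)/(337)
= 267/337 = 79.23%

79.23%


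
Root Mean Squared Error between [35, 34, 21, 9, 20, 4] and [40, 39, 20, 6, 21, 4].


MSE = 61/6 = 10.1667
RMSE = √(61/6) = 3.1885

3.1885


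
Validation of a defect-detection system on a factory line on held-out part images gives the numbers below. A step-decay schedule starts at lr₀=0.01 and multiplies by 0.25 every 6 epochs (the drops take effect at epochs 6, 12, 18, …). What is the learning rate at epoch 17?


n_drops = ⌊17/6⌋ = 2
lr = 0.01·0.25^2 = 0.01·0.0625 = 0.000625

0.000625


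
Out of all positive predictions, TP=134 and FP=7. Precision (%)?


Precision = TP/(TP+FP)
= 134/(134+7)
= 134/141 = 95.04%

95.04%


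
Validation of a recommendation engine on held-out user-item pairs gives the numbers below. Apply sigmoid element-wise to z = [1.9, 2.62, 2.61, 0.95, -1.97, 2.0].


σ(1.9) = 1/(1+e^-1.9) = 0.8699
σ(2.62) = 1/(1+e^-2.62) = 0.9321
σ(2.61) = 1/(1+e^-2.61) = 0.9315
σ(0.95) = 1/(1+e^-0.95) = 0.7211
σ(-1.97) = 1/(1+e^1.97) = 0.1224
σ(2.0) = 1/(1+e^-2.0) = 0.8808
result = [0.8699, 0.9321, 0.9315, 0.7211, 0.1224, 0.8808]

[0.8699, 0.9321, 0.9315, 0.7211, 0.1224, 0.8808]


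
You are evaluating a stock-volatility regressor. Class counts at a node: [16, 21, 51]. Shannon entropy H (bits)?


Probabilities: [16/88, 21/88, 51/88] ≈ [0.1818, 0.2386, 0.5795]
H = -((16/88)·log₂(16/88) + (21/88)·log₂(21/88) + (51/88)·log₂(51/88))
  = 1.3966 bits

1.3966 bits


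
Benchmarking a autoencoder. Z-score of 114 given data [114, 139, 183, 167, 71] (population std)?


μ = 134.8, σ = 39.7009
z = (114 - 134.8)/39.7009 = -0.5239

-0.5239


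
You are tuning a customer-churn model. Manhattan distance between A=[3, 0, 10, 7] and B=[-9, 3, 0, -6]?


d = |3+ 9| + |0-3| + |10-0| + |7+ 6|
  = 12 + 3 + 10 + 13
  = 38

38


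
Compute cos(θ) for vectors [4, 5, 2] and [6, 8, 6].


A·B = 4·6 + 5·8 + 2·6 = 76
‖A‖ = √45 = 6.7082, ‖B‖ = √136 = 11.6619
cos = 76/(√45·√136) = 76/√6120 = 0.9715

0.9715


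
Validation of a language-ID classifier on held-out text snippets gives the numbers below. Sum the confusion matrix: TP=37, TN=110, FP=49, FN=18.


Total = TP + TN + FP + FN
= 37 + 110 + 49 + 18
= 214
(Predicted positive: 86, predicted negative: 128)

214


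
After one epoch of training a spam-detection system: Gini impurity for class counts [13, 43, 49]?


Probabilities: [13/105, 43/105, 49/105] ≈ [0.1238, 0.4095, 0.4667]
Σpᵢ² = (169 + 1849 + 2401)/105² = 4419/11025
Gini = 1 - Σpᵢ² = 1 - 4419/11025 = 0.5992

0.5992


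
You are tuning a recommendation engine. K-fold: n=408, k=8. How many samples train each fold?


Fold size = 408/8 = 51
Training per fold = 408 - 51 = 357

357


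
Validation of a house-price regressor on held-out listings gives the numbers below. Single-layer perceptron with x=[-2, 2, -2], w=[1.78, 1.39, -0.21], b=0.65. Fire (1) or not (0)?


z = (-2)·(1.78) + (2)·(1.39) + (-2)·(-0.21) + 0.65
  = 0.29
step(z) = 1 (z≥0)

1


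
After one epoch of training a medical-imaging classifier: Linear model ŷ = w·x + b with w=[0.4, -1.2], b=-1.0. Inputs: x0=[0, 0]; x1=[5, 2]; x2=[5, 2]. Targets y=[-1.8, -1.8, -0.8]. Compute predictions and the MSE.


ŷ0 = (0.4)·(0) + (-1.2)·(0) - 1.0 = -1.0
ŷ1 = (0.4)·(5) + (-1.2)·(2) - 1.0 = -1.4
ŷ2 = (0.4)·(5) + (-1.2)·(2) - 1.0 = -1.4
errors² = [0.64, 0.16, 0.36]
MSE = 1.1600/3 = 0.3867

0.3867


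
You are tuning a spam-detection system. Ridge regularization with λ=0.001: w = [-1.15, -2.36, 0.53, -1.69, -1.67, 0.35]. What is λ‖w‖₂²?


‖w‖₂² = (-1.15)² + (-2.36)² + (0.53)² + (-1.69)² + (-1.67)² + (0.35)²
     = 1.3225 + 5.5696 + 0.2809 + 2.8561 + 2.7889 + 0.1225
     = 12.9405
λ·‖w‖₂² = 0.001·12.9405 = 0.012941

0.012941


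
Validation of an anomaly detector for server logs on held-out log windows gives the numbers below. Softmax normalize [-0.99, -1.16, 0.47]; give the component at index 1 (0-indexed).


Exponentials: e^-0.99=0.3716, e^-1.16=0.3135, e^0.47=1.6
Sum = 2.2851
Softmax = [0.1626, 0.1372, 0.7002]
p[1] = 0.3135/2.2851 = 0.1372

0.1372


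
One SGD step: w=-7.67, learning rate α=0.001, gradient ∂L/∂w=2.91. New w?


w_new = w - α·∇
= -7.67 - 0.001·2.91
= -7.67 - 0.00291
= -7.67291

-7.67291


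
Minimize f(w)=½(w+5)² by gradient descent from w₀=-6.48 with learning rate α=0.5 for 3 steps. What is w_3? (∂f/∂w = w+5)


step 1: grad = -6.48+5 = -1.48; w = -6.48 - 0.5·(-1.48) = -5.74
step 2: grad = -5.74+5 = -0.74; w = -5.74 - 0.5·(-0.74) = -5.37
step 3: grad = -5.37+5 = -0.37; w = -5.37 - 0.5·(-0.37) = -5.185

-5.185


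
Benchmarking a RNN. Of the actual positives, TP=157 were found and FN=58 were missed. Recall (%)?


Recall = TP/(TP+FN)
= 157/(157+58)
= 157/215 = 73.02%

73.02%


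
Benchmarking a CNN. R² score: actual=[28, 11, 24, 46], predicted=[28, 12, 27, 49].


ȳ = 27.25
SS_res = Σ(y-ŷ)² = 19
SS_tot = Σ(y-ȳ)² = 626.75
R² = 1 - SS_res/SS_tot = 1 - 0.0303 = 0.9697

0.9697


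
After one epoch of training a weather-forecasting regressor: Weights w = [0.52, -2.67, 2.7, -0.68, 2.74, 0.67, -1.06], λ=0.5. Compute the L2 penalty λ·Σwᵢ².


‖w‖₂² = (0.52)² + (-2.67)² + (2.7)² + (-0.68)² + (2.74)² + (0.67)² + (-1.06)²
     = 0.2704 + 7.1289 + 7.29 + 0.4624 + 7.5076 + 0.4489 + 1.1236
     = 24.2318
λ·‖w‖₂² = 0.5·24.2318 = 12.1159

12.1159


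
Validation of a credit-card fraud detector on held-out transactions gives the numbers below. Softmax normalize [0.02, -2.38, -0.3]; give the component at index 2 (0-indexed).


Exponentials: e^0.02=1.0202, e^-2.38=0.0926, e^-0.3=0.7408
Sum = 1.8536
Softmax = [0.5504, 0.0499, 0.3997]
p[2] = 0.7408/1.8536 = 0.3997

0.3997


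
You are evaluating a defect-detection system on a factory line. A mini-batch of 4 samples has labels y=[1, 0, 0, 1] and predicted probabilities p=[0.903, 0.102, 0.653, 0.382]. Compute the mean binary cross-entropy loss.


L[0] = -ln(0.903) = 0.102
L[1] = -ln(1-0.102) = -ln(0.898) = 0.1076
L[2] = -ln(1-0.653) = -ln(0.347) = 1.0584
L[3] = -ln(0.382) = 0.9623
mean = (0.102 + 0.1076 + 1.0584 + 0.9623)/4 = 0.5576

0.5576


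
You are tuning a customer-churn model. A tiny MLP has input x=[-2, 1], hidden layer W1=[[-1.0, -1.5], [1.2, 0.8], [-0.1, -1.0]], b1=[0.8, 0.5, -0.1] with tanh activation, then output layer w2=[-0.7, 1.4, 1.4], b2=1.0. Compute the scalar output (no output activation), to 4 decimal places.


z1[0] = (-1.0)·(-2) + (-1.5)·(1) + 0.8 = 1.3
z1[1] = (1.2)·(-2) + (0.8)·(1) + 0.5 = -1.1
z1[2] = (-0.1)·(-2) + (-1.0)·(1) - 0.1 = -0.9
h = tanh(z1) = [0.8617, -0.8005, -0.7163]
output = (-0.7)·(0.8617) + (1.4)·(-0.8005) + (1.4)·(-0.7163) + 1.0 = -1.7267

-1.7267


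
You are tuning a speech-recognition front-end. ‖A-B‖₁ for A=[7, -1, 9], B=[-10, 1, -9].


d = |7+ 10| + |-1-1| + |9+ 9|
  = 17 + 2 + 18
  = 37

37


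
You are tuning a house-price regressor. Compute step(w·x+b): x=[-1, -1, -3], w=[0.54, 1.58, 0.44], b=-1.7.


z = (-1)·(0.54) + (-1)·(1.58) + (-3)·(0.44) - 1.7
  = -5.14
step(z) = 0 (z<0)

0


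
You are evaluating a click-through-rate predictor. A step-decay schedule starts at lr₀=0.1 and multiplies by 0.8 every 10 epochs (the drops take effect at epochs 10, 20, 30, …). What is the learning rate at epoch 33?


n_drops = ⌊33/10⌋ = 3
lr = 0.1·0.8^3 = 0.1·0.512 = 0.0512

0.0512


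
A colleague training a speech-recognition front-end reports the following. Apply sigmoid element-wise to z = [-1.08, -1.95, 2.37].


σ(-1.08) = 1/(1+e^1.08) = 0.2535
σ(-1.95) = 1/(1+e^1.95) = 0.1246
σ(2.37) = 1/(1+e^-2.37) = 0.9145
result = [0.2535, 0.1246, 0.9145]

[0.2535, 0.1246, 0.9145]


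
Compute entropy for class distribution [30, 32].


Probabilities: [30/62, 32/62] ≈ [0.4839, 0.5161]
H = -((30/62)·log₂(30/62) + (32/62)·log₂(32/62))
  = 0.9992 bits

0.9992 bits


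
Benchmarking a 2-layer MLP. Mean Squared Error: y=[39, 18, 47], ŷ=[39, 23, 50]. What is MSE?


Squared errors: (39-39)²=0, (18-23)²=25, (47-50)²=9
Sum = 34
MSE = 34/3 = 34/3

34/3


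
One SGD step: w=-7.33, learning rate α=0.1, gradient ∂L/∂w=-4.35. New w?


w_new = w - α·∇
= -7.33 - 0.1·-4.35
= -7.33 + 0.435
= -6.895

-6.895


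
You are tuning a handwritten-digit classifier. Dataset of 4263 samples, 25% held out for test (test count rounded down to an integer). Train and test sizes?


Test = ⌊4263·25/100⌋ = 1065
Train = 4263 - 1065 = 3198

Train: 3198, Test: 1065


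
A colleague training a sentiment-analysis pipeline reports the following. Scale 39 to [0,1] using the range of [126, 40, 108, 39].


min=39, max=126
(39-39)/(126-39) = 0/87 = 0.0

0.0


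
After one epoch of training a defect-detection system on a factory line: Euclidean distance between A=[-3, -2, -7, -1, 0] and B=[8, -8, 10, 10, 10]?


d = √((-3-8)² + (-2+ 8)² + (-7-10)² + (-1-10)² + (0-10)²)
  = √(121 + 36 + 289 + 121 + 100)
  = √667 = 25.8263

25.8263


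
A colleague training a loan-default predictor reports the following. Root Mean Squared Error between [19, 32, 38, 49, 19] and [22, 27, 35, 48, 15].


MSE = 60/5 = 12
RMSE = √(60/5) = 3.4641

3.4641


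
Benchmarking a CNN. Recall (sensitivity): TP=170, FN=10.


Recall = TP/(TP+FN)
= 170/(170+10)
= 170/180 = 94.44%

94.44%


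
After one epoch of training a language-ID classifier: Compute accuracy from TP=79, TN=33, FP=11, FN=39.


Accuracy = (TP+TN)/(TP+TN+FP+FN)
= (79+33)/(162)
= 112/162 = 69.14%

69.14%


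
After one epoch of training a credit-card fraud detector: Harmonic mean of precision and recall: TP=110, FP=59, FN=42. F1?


Precision = 110/169 = 0.6509
Recall = 110/152 = 0.7237
F1 = 2·P·R/(P+R) = 2·TP/(2·TP+FP+FN) = 220/(220+59+42) = 220/321 = 0.6854

0.6854


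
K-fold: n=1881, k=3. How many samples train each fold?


Fold size = 1881/3 = 627
Training per fold = 1881 - 627 = 1254

1254


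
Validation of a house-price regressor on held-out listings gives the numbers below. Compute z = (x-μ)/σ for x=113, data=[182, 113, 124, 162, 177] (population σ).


μ = 151.6, σ = 28.0328
z = (113 - 151.6)/28.0328 = -1.377

-1.377


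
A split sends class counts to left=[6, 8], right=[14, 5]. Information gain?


Parent = [20, 13], H_parent = 0.9673
H_left = 0.9852 (n=14), H_right = 0.8315 (n=19)
H_children = (14/33)·0.9852 + (19/33)·0.8315 = 0.8967
IG = 0.9673 - 0.8967 = 0.0706

0.0706


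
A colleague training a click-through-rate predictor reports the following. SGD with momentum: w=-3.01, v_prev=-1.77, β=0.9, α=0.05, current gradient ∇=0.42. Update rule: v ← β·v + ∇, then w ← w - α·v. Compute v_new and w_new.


v_new = 0.9·-1.77 + 0.42 = -1.593 + 0.42 = -1.173
w_new = -3.01 - 0.05·-1.173 = -3.01 + 0.05865 = -2.95135

v_new=-1.173, w_new=-2.95135


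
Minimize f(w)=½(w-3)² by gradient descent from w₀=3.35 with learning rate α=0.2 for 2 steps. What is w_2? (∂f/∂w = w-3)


step 1: grad = 3.35-3 = 0.35; w = 3.35 - 0.2·(0.35) = 3.28
step 2: grad = 3.28-3 = 0.28; w = 3.28 - 0.2·(0.28) = 3.224

3.224


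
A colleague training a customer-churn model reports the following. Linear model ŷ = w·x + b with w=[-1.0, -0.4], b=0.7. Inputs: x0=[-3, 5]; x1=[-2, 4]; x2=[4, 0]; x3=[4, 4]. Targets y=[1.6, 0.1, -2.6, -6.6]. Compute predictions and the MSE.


ŷ0 = (-1.0)·(-3) + (-0.4)·(5) + 0.7 = 1.7
ŷ1 = (-1.0)·(-2) + (-0.4)·(4) + 0.7 = 1.1
ŷ2 = (-1.0)·(4) + (-0.4)·(0) + 0.7 = -3.3
ŷ3 = (-1.0)·(4) + (-0.4)·(4) + 0.7 = -4.9
errors² = [0.01, 1.0, 0.49, 2.89]
MSE = 4.3900/4 = 1.0975

1.0975


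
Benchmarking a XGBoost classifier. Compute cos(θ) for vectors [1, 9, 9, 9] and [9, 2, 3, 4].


A·B = 1·9 + 9·2 + 9·3 + 9·4 = 90
‖A‖ = √244 = 15.6205, ‖B‖ = √110 = 10.4881
cos = 90/(√244·√110) = 90/√26840 = 0.5494

0.5494


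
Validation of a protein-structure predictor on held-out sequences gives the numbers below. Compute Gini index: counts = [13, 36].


Probabilities: [13/49, 36/49] ≈ [0.2653, 0.7347]
Σpᵢ² = (169 + 1296)/49² = 1465/2401
Gini = 1 - Σpᵢ² = 1 - 1465/2401 = 0.3898

0.3898


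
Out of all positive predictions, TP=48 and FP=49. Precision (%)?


Precision = TP/(TP+FP)
= 48/(48+49)
= 48/97 = 49.48%

49.48%


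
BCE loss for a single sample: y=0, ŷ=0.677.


BCE = -[y·ln(p) + (1-y)·ln(1-p)]
= -0 - 1·ln(1-0.677)
= -ln(0.323) = 1.1301

1.1301


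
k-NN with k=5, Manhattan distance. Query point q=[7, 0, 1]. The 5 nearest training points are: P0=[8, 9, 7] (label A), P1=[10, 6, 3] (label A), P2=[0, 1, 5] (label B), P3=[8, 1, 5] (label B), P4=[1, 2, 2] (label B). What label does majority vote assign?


d(q,P0) = 16  (label A)
d(q,P1) = 11  (label A)
d(q,P2) = 12  (label B)
d(q,P3) = 6  (label B)
d(q,P4) = 9  (label B)
Votes: A=2, B=3
Majority → B

B


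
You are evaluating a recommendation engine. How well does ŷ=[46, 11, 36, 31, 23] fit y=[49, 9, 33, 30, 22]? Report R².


ȳ = 28.6
SS_res = Σ(y-ŷ)² = 24
SS_tot = Σ(y-ȳ)² = 865.2
R² = 1 - SS_res/SS_tot = 1 - 0.0277 = 0.9723

0.9723


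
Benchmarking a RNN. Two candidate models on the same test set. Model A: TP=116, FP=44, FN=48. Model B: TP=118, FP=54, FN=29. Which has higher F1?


Model A: P=116/160=0.725, R=116/164=0.7073, F1=2PR/(P+R)=2TP/(2TP+FP+FN)=232/324=0.716
Model B: P=118/172=0.686, R=118/147=0.8027, F1=2PR/(P+R)=2TP/(2TP+FP+FN)=236/319=0.7398
0.716 < 0.7398 → Model B

Model B


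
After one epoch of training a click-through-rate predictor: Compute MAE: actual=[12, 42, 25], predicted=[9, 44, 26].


Absolute errors: |12-9|=3, |42-44|=2, |25-26|=1
Sum = 6
MAE = 6/3 = 2

2


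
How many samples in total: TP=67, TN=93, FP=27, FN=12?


Total = TP + TN + FP + FN
= 67 + 93 + 27 + 12
= 199
(Predicted positive: 94, predicted negative: 105)

199


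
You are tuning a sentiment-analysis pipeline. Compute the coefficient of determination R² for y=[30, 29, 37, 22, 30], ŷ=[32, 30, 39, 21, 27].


ȳ = 29.6
SS_res = Σ(y-ŷ)² = 19
SS_tot = Σ(y-ȳ)² = 113.2
R² = 1 - SS_res/SS_tot = 1 - 0.1678 = 0.8322

0.8322


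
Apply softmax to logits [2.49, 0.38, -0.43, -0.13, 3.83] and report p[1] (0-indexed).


Exponentials: e^2.49=12.0613, e^0.38=1.4623, e^-0.43=0.6505, e^-0.13=0.8781, e^3.83=46.0625
Sum = 61.1147
Softmax = [0.1974, 0.0239, 0.0106, 0.0144, 0.7537]
p[1] = 1.4623/61.1147 = 0.0239

0.0239


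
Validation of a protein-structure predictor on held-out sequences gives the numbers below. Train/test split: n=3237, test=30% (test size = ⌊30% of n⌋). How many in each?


Test = ⌊3237·30/100⌋ = 971
Train = 3237 - 971 = 2266

Train: 2266, Test: 971


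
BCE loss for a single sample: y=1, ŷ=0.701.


BCE = -[y·ln(p) + (1-y)·ln(1-p)]
= -1·ln(0.701) - 0
= -ln(0.701) = 0.3552

0.3552


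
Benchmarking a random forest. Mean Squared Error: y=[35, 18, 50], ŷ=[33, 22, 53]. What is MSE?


Squared errors: (35-33)²=4, (18-22)²=16, (50-53)²=9
Sum = 29
MSE = 29/3 = 29/3

29/3


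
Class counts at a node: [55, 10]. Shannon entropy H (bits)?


Probabilities: [55/65, 10/65] ≈ [0.8462, 0.1538]
H = -((55/65)·log₂(55/65) + (10/65)·log₂(10/65))
  = 0.6194 bits

0.6194 bits


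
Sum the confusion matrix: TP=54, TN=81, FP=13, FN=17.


Total = TP + TN + FP + FN
= 54 + 81 + 13 + 17
= 165
(Predicted positive: 67, predicted negative: 98)

165


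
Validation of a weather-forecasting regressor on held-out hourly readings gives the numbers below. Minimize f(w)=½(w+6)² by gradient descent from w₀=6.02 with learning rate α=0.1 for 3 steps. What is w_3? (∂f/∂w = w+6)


step 1: grad = 6.02+6 = 12.02; w = 6.02 - 0.1·(12.02) = 4.818
step 2: grad = 4.818+6 = 10.818; w = 4.818 - 0.1·(10.818) = 3.7362
step 3: grad = 3.7362+6 = 9.7362; w = 3.7362 - 0.1·(9.7362) = 2.76258

2.76258


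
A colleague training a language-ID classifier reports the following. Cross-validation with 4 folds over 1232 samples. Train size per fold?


Fold size = 1232/4 = 308
Training per fold = 1232 - 308 = 924

924


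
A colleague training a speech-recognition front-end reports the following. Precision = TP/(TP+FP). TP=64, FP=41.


Precision = TP/(TP+FP)
= 64/(64+41)
= 64/105 = 60.95%

60.95%


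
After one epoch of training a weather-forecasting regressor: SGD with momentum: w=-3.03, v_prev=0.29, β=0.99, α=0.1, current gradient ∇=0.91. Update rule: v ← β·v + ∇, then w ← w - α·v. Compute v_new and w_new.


v_new = 0.99·0.29 + 0.91 = 0.2871 + 0.91 = 1.1971
w_new = -3.03 - 0.1·1.1971 = -3.03 - 0.11971 = -3.14971

v_new=1.1971, w_new=-3.14971


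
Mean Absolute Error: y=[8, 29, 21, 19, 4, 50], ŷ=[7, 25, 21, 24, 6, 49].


Absolute errors: |8-7|=1, |29-25|=4, |21-21|=0, |19-24|=5, |4-6|=2, |50-49|=1
Sum = 13
MAE = 13/6 = 13/6

13/6


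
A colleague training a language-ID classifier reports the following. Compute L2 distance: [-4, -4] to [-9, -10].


d = √((-4+ 9)² + (-4+ 10)²)
  = √(25 + 36)
  = √61 = 7.8102

7.8102


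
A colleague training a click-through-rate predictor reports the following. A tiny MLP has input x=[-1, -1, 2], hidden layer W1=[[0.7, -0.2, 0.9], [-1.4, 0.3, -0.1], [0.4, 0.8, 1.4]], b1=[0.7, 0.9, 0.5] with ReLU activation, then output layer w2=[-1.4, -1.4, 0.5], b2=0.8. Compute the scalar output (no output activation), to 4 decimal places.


z1[0] = (0.7)·(-1) + (-0.2)·(-1) + (0.9)·(2) + 0.7 = 2.0
z1[1] = (-1.4)·(-1) + (0.3)·(-1) + (-0.1)·(2) + 0.9 = 1.8
z1[2] = (0.4)·(-1) + (0.8)·(-1) + (1.4)·(2) + 0.5 = 2.1
h = ReLU(z1) = [2.0, 1.8, 2.1]
output = (-1.4)·(2.0) + (-1.4)·(1.8) + (0.5)·(2.1) + 0.8 = -3.47

-3.47


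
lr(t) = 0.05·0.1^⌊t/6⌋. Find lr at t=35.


n_drops = ⌊35/6⌋ = 5
lr = 0.05·0.1^5 = 0.05·0.00001 = 0.0000005

0.0000005


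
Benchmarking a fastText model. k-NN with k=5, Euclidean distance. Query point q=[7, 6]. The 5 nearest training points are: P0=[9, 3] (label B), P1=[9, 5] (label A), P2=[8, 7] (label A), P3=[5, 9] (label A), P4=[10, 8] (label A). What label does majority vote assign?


d(q,P0) = 3.6056  (label B)
d(q,P1) = 2.2361  (label A)
d(q,P2) = 1.4142  (label A)
d(q,P3) = 3.6056  (label A)
d(q,P4) = 3.6056  (label A)
Votes: A=4, B=1
Majority → A

A


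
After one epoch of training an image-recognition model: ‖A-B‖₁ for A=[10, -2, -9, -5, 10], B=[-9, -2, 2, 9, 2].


d = |10+ 9| + |-2+ 2| + |-9-2| + |-5-9| + |10-2|
  = 19 + 0 + 11 + 14 + 8
  = 52

52


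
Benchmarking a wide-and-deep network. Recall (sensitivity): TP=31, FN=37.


Recall = TP/(TP+FN)
= 31/(31+37)
= 31/68 = 45.59%

45.59%


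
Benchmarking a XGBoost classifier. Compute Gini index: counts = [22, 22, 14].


Probabilities: [22/58, 22/58, 14/58] ≈ [0.3793, 0.3793, 0.2414]
Σpᵢ² = (484 + 484 + 196)/58² = 1164/3364
Gini = 1 - Σpᵢ² = 1 - 1164/3364 = 0.654

0.654


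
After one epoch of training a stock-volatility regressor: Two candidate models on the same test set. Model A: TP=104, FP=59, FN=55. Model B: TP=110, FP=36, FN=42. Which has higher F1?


Model A: P=104/163=0.638, R=104/159=0.6541, F1=2PR/(P+R)=2TP/(2TP+FP+FN)=208/322=0.646
Model B: P=110/146=0.7534, R=110/152=0.7237, F1=2PR/(P+R)=2TP/(2TP+FP+FN)=220/298=0.7383
0.646 < 0.7383 → Model B

Model B


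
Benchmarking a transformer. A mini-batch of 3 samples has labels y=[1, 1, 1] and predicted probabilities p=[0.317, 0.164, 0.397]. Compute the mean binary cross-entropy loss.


L[0] = -ln(0.317) = 1.1489
L[1] = -ln(0.164) = 1.8079
L[2] = -ln(0.397) = 0.9238
mean = (1.1489 + 1.8079 + 0.9238)/3 = 1.2935

1.2935


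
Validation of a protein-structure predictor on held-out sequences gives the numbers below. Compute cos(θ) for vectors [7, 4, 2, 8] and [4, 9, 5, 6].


A·B = 7·4 + 4·9 + 2·5 + 8·6 = 122
‖A‖ = √133 = 11.5326, ‖B‖ = √158 = 12.5698
cos = 122/(√133·√158) = 122/√21014 = 0.8416

0.8416


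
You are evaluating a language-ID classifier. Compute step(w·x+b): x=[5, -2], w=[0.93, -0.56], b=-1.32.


z = (5)·(0.93) + (-2)·(-0.56) - 1.32
  = 4.45
step(z) = 1 (z≥0)

1


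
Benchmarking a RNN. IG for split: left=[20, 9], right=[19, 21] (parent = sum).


Parent = [39, 30], H_parent = 0.9877
H_left = 0.8936 (n=29), H_right = 0.9982 (n=40)
H_children = (29/69)·0.8936 + (40/69)·0.9982 = 0.9542
IG = 0.9877 - 0.9542 = 0.0335

0.0335


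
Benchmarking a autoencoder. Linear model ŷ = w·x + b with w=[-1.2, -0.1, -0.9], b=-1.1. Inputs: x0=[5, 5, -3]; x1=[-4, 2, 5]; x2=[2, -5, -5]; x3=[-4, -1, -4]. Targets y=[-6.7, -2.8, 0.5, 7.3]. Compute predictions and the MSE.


ŷ0 = (-1.2)·(5) + (-0.1)·(5) + (-0.9)·(-3) - 1.1 = -4.9
ŷ1 = (-1.2)·(-4) + (-0.1)·(2) + (-0.9)·(5) - 1.1 = -1.0
ŷ2 = (-1.2)·(2) + (-0.1)·(-5) + (-0.9)·(-5) - 1.1 = 1.5
ŷ3 = (-1.2)·(-4) + (-0.1)·(-1) + (-0.9)·(-4) - 1.1 = 7.4
errors² = [3.24, 3.24, 1.0, 0.01]
MSE = 7.4900/4 = 1.8725

1.8725


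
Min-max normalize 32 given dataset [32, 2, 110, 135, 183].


min=2, max=183
(32-2)/(183-2) = 30/181 = 0.1657

0.1657


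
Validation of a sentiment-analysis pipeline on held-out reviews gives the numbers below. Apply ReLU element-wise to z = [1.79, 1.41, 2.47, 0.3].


ReLU(1.79) = max(0, 1.79) = 1.79
ReLU(1.41) = max(0, 1.41) = 1.41
ReLU(2.47) = max(0, 2.47) = 2.47
ReLU(0.3) = max(0, 0.3) = 0.3
result = [1.79, 1.41, 2.47, 0.3]

[1.79, 1.41, 2.47, 0.3]


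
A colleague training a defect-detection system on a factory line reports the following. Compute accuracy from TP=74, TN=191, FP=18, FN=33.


Accuracy = (TP+TN)/(TP+TN+FP+FN)
= (74+191)/(316)
= 265/316 = 83.86%

83.86%


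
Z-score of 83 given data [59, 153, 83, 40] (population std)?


μ = 83.75, σ = 42.7865
z = (83 - 83.75)/42.7865 = -0.0175

-0.0175


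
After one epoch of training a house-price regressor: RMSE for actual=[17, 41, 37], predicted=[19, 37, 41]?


MSE = 36/3 = 12
RMSE = √(36/3) = 3.4641

3.4641


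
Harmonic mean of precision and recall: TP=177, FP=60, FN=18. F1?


Precision = 177/237 = 0.7468
Recall = 177/195 = 0.9077
F1 = 2·P·R/(P+R) = 2·TP/(2·TP+FP+FN) = 354/(354+60+18) = 354/432 = 0.8194

0.8194


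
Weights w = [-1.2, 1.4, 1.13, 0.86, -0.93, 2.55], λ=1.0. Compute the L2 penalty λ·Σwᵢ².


‖w‖₂² = (-1.2)² + (1.4)² + (1.13)² + (0.86)² + (-0.93)² + (2.55)²
     = 1.44 + 1.96 + 1.2769 + 0.7396 + 0.8649 + 6.5025
     = 12.7839
λ·‖w‖₂² = 1.0·12.7839 = 12.7839

12.7839


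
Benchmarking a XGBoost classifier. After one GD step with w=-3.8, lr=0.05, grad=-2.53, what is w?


w_new = w - α·∇
= -3.8 - 0.05·-2.53
= -3.8 + 0.1265
= -3.6735

-3.6735


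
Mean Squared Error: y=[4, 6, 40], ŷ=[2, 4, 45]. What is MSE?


Squared errors: (4-2)²=4, (6-4)²=4, (40-45)²=25
Sum = 33
MSE = 33/3 = 11

11


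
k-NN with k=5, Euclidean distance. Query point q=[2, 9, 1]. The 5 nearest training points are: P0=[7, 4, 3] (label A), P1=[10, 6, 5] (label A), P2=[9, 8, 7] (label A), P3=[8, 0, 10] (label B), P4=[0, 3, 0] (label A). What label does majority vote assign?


d(q,P0) = 7.3485  (label A)
d(q,P1) = 9.434  (label A)
d(q,P2) = 9.2736  (label A)
d(q,P3) = 14.0712  (label B)
d(q,P4) = 6.4031  (label A)
Votes: A=4, B=1
Majority → A

A


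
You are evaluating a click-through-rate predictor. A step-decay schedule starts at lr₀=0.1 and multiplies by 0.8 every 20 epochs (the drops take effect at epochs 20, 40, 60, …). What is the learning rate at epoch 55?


n_drops = ⌊55/20⌋ = 2
lr = 0.1·0.8^2 = 0.1·0.64 = 0.064

0.064


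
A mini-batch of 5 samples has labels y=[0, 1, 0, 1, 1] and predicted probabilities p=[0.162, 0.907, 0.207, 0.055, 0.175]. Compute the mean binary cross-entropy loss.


L[0] = -ln(1-0.162) = -ln(0.838) = 0.1767
L[1] = -ln(0.907) = 0.0976
L[2] = -ln(1-0.207) = -ln(0.793) = 0.2319
L[3] = -ln(0.055) = 2.9004
L[4] = -ln(0.175) = 1.743
mean = (0.1767 + 0.0976 + 0.2319 + 2.9004 + 1.743)/5 = 1.0299

1.0299


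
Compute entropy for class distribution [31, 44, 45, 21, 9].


Probabilities: [31/150, 44/150, 45/150, 21/150, 9/150] ≈ [0.2067, 0.2933, 0.3, 0.14, 0.06]
H = -((31/150)·log₂(31/150) + (44/150)·log₂(44/150) + (45/150)·log₂(45/150) + (21/150)·log₂(21/150) + (9/150)·log₂(9/150))
  = 2.1508 bits

2.1508 bits


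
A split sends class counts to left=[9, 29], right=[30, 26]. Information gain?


Parent = [39, 55], H_parent = 0.979
H_left = 0.7897 (n=38), H_right = 0.9963 (n=56)
H_children = (38/94)·0.7897 + (56/94)·0.9963 = 0.9128
IG = 0.979 - 0.9128 = 0.0662

0.0662


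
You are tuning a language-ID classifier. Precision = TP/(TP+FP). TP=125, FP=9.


Precision = TP/(TP+FP)
= 125/(125+9)
= 125/134 = 93.28%

93.28%


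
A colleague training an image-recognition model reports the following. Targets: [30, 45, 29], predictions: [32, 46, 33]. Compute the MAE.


Absolute errors: |30-32|=2, |45-46|=1, |29-33|=4
Sum = 7
MAE = 7/3 = 7/3

7/3


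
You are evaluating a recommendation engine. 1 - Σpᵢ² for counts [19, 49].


Probabilities: [19/68, 49/68] ≈ [0.2794, 0.7206]
Σpᵢ² = (361 + 2401)/68² = 2762/4624
Gini = 1 - Σpᵢ² = 1 - 2762/4624 = 0.4027

0.4027


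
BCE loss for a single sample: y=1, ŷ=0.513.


BCE = -[y·ln(p) + (1-y)·ln(1-p)]
= -1·ln(0.513) - 0
= -ln(0.513) = 0.6675

0.6675


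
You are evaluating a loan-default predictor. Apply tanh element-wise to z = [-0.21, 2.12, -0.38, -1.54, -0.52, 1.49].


tanh(-0.21) = -0.207
tanh(2.12) = 0.9716
tanh(-0.38) = -0.3627
tanh(-1.54) = -0.9121
tanh(-0.52) = -0.4777
tanh(1.49) = 0.9033
result = [-0.207, 0.9716, -0.3627, -0.9121, -0.4777, 0.9033]

[-0.207, 0.9716, -0.3627, -0.9121, -0.4777, 0.9033]
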